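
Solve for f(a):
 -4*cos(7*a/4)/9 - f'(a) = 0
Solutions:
 f(a) = C1 - 16*sin(7*a/4)/63


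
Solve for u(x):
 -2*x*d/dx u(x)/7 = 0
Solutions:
 u(x) = C1


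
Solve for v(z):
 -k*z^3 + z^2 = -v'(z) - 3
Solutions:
 v(z) = C1 + k*z^4/4 - z^3/3 - 3*z


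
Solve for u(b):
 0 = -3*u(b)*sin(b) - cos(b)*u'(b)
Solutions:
 u(b) = C1*cos(b)^3


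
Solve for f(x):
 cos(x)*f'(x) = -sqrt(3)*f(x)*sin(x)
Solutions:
 f(x) = C1*cos(x)^(sqrt(3))


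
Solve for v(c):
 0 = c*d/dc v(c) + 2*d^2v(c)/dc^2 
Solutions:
 v(c) = C1 + C2*erf(c/2)


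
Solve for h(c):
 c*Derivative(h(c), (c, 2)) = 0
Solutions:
 h(c) = C1 + C2*c


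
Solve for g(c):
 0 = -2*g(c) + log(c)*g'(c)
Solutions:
 g(c) = C1*exp(2*li(c))


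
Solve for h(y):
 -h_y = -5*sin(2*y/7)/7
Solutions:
 h(y) = C1 - 5*cos(2*y/7)/2


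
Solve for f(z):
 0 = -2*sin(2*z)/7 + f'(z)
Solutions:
 f(z) = C1 - cos(2*z)/7


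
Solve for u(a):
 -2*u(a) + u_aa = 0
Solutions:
 u(a) = C1*exp(-sqrt(2)*a) + C2*exp(sqrt(2)*a)


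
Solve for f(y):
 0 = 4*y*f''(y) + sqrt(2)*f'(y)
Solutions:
 f(y) = C1 + C2*y^(1 - sqrt(2)/4)


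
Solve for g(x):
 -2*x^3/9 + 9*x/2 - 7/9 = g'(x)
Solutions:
 g(x) = C1 - x^4/18 + 9*x^2/4 - 7*x/9


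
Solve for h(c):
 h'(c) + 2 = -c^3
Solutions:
 h(c) = C1 - c^4/4 - 2*c


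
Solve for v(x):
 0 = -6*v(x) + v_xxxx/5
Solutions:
 v(x) = C1*exp(-30^(1/4)*x) + C2*exp(30^(1/4)*x) + C3*sin(30^(1/4)*x) + C4*cos(30^(1/4)*x)


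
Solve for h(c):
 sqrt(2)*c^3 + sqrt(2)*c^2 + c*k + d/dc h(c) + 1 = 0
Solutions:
 h(c) = C1 - sqrt(2)*c^4/4 - sqrt(2)*c^3/3 - c^2*k/2 - c


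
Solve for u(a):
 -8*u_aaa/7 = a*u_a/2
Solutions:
 u(a) = C1 + Integral(C2*airyai(-2^(2/3)*7^(1/3)*a/4) + C3*airybi(-2^(2/3)*7^(1/3)*a/4), a)


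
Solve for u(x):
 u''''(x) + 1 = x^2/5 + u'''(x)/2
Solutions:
 u(x) = C1 + C2*x + C3*x^2 + C4*exp(x/2) - x^5/150 - x^4/15 - x^3/5


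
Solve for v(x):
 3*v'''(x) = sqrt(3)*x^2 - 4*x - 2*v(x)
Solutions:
 v(x) = C3*exp(-2^(1/3)*3^(2/3)*x/3) + sqrt(3)*x^2/2 - 2*x + (C1*sin(2^(1/3)*3^(1/6)*x/2) + C2*cos(2^(1/3)*3^(1/6)*x/2))*exp(2^(1/3)*3^(2/3)*x/6)


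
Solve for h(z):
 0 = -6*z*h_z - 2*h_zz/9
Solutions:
 h(z) = C1 + C2*erf(3*sqrt(6)*z/2)


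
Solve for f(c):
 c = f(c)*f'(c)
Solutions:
 f(c) = -sqrt(C1 + c^2)
 f(c) = sqrt(C1 + c^2)


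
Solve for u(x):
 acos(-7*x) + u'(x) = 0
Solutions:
 u(x) = C1 - x*acos(-7*x) - sqrt(1 - 49*x^2)/7


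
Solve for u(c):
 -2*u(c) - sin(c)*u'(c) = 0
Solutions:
 u(c) = C1*(cos(c) + 1)/(cos(c) - 1)


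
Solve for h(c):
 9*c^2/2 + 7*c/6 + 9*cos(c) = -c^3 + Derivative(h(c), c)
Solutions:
 h(c) = C1 + c^4/4 + 3*c^3/2 + 7*c^2/12 + 9*sin(c)


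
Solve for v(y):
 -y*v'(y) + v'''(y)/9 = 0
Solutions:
 v(y) = C1 + Integral(C2*airyai(3^(2/3)*y) + C3*airybi(3^(2/3)*y), y)


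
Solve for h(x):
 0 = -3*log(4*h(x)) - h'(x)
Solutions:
 Integral(1/(log(_y) + 2*log(2)), (_y, h(x)))/3 = C1 - x


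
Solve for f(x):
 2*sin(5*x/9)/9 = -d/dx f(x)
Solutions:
 f(x) = C1 + 2*cos(5*x/9)/5


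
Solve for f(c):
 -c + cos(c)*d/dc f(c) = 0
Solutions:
 f(c) = C1 + Integral(c/cos(c), c)


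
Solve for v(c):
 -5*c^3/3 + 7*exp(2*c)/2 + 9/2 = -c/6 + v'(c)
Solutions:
 v(c) = C1 - 5*c^4/12 + c^2/12 + 9*c/2 + 7*exp(2*c)/4


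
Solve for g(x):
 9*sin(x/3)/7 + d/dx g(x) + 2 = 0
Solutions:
 g(x) = C1 - 2*x + 27*cos(x/3)/7


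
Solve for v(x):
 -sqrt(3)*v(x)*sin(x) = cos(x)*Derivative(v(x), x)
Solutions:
 v(x) = C1*cos(x)^(sqrt(3))


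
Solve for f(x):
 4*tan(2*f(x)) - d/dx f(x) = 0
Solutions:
 f(x) = -asin(C1*exp(8*x))/2 + pi/2
 f(x) = asin(C1*exp(8*x))/2


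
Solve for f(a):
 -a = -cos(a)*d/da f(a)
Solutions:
 f(a) = C1 + Integral(a/cos(a), a)


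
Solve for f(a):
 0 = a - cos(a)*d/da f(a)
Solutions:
 f(a) = C1 + Integral(a/cos(a), a)


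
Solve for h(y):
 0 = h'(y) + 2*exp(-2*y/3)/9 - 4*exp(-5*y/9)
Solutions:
 h(y) = C1 + exp(-2*y/3)/3 - 36*exp(-5*y/9)/5


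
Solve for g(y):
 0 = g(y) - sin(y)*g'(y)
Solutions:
 g(y) = C1*sqrt(cos(y) - 1)/sqrt(cos(y) + 1)


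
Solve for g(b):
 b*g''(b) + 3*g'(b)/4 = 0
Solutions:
 g(b) = C1 + C2*b^(1/4)


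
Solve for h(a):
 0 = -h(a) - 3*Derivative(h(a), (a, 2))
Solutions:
 h(a) = C1*sin(sqrt(3)*a/3) + C2*cos(sqrt(3)*a/3)


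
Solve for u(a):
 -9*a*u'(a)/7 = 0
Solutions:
 u(a) = C1


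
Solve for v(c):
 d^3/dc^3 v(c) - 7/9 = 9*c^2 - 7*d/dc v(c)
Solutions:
 v(c) = C1 + C2*sin(sqrt(7)*c) + C3*cos(sqrt(7)*c) + 3*c^3/7 - 113*c/441


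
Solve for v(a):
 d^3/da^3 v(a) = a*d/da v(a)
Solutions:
 v(a) = C1 + Integral(C2*airyai(a) + C3*airybi(a), a)


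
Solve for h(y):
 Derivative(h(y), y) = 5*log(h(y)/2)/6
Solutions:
 6*Integral(1/(-log(_y) + log(2)), (_y, h(y)))/5 = C1 - y


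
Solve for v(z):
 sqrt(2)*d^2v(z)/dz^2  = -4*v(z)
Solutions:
 v(z) = C1*sin(2^(3/4)*z) + C2*cos(2^(3/4)*z)


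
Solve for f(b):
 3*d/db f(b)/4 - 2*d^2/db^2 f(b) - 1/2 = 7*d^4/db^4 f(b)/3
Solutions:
 f(b) = C1 + C2*exp(7^(1/3)*b*(-(63 + sqrt(7553))^(1/3) + 8*7^(1/3)/(63 + sqrt(7553))^(1/3))/28)*sin(sqrt(3)*7^(1/3)*b*(8*7^(1/3)/(63 + sqrt(7553))^(1/3) + (63 + sqrt(7553))^(1/3))/28) + C3*exp(7^(1/3)*b*(-(63 + sqrt(7553))^(1/3) + 8*7^(1/3)/(63 + sqrt(7553))^(1/3))/28)*cos(sqrt(3)*7^(1/3)*b*(8*7^(1/3)/(63 + sqrt(7553))^(1/3) + (63 + sqrt(7553))^(1/3))/28) + C4*exp(-7^(1/3)*b*(-(63 + sqrt(7553))^(1/3) + 8*7^(1/3)/(63 + sqrt(7553))^(1/3))/14) + 2*b/3


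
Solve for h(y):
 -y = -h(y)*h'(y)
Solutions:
 h(y) = -sqrt(C1 + y^2)
 h(y) = sqrt(C1 + y^2)


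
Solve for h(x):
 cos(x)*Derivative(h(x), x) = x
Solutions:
 h(x) = C1 + Integral(x/cos(x), x)


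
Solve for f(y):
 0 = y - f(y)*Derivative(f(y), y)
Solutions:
 f(y) = -sqrt(C1 + y^2)
 f(y) = sqrt(C1 + y^2)


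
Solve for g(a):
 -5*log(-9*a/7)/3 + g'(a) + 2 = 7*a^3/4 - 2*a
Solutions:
 g(a) = C1 + 7*a^4/16 - a^2 + 5*a*log(-a)/3 + a*(-2*log(7) - 11/3 + log(21)/3 + 3*log(3))


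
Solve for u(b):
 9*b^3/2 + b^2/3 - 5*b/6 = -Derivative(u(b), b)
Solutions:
 u(b) = C1 - 9*b^4/8 - b^3/9 + 5*b^2/12


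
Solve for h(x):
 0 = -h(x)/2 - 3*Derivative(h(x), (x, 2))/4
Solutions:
 h(x) = C1*sin(sqrt(6)*x/3) + C2*cos(sqrt(6)*x/3)


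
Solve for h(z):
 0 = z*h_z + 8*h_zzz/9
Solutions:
 h(z) = C1 + Integral(C2*airyai(-3^(2/3)*z/2) + C3*airybi(-3^(2/3)*z/2), z)


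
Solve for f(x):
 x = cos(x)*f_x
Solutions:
 f(x) = C1 + Integral(x/cos(x), x)


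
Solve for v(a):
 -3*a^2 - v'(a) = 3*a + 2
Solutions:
 v(a) = C1 - a^3 - 3*a^2/2 - 2*a


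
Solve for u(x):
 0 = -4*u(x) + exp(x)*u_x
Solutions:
 u(x) = C1*exp(-4*exp(-x))


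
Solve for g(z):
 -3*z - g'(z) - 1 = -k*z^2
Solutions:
 g(z) = C1 + k*z^3/3 - 3*z^2/2 - z


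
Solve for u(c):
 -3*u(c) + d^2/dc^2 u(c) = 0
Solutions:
 u(c) = C1*exp(-sqrt(3)*c) + C2*exp(sqrt(3)*c)


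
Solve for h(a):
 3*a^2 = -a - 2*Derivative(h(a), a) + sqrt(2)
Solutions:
 h(a) = C1 - a^3/2 - a^2/4 + sqrt(2)*a/2


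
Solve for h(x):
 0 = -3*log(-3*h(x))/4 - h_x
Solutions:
 4*Integral(1/(log(-_y) + log(3)), (_y, h(x)))/3 = C1 - x


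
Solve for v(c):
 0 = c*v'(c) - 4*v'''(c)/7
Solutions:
 v(c) = C1 + Integral(C2*airyai(14^(1/3)*c/2) + C3*airybi(14^(1/3)*c/2), c)


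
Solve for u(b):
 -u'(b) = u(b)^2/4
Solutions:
 u(b) = 4/(C1 + b)


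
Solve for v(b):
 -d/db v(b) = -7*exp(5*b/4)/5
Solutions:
 v(b) = C1 + 28*exp(5*b/4)/25


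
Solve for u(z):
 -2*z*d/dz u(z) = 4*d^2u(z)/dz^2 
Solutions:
 u(z) = C1 + C2*erf(z/2)


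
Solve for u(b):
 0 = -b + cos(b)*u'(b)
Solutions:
 u(b) = C1 + Integral(b/cos(b), b)


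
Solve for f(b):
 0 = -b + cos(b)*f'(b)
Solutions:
 f(b) = C1 + Integral(b/cos(b), b)


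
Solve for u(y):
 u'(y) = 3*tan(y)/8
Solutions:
 u(y) = C1 - 3*log(cos(y))/8


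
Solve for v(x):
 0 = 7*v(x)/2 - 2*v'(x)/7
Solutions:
 v(x) = C1*exp(49*x/4)


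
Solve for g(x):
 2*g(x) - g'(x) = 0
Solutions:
 g(x) = C1*exp(2*x)


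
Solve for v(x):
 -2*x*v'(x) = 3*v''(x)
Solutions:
 v(x) = C1 + C2*erf(sqrt(3)*x/3)


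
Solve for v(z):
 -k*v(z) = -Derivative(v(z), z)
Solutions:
 v(z) = C1*exp(k*z)


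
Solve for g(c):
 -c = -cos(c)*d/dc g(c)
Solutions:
 g(c) = C1 + Integral(c/cos(c), c)


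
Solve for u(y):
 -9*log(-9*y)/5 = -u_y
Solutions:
 u(y) = C1 + 9*y*log(-y)/5 + 9*y*(-1 + 2*log(3))/5


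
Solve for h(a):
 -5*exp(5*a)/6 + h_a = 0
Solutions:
 h(a) = C1 + exp(5*a)/6


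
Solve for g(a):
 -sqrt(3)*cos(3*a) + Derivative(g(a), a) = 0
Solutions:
 g(a) = C1 + sqrt(3)*sin(3*a)/3


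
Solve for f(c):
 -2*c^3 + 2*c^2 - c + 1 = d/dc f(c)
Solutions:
 f(c) = C1 - c^4/2 + 2*c^3/3 - c^2/2 + c


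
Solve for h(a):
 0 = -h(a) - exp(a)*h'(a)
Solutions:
 h(a) = C1*exp(exp(-a))


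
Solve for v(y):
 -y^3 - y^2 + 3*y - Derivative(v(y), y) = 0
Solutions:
 v(y) = C1 - y^4/4 - y^3/3 + 3*y^2/2


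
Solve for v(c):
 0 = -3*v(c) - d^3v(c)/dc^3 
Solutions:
 v(c) = C3*exp(-3^(1/3)*c) + (C1*sin(3^(5/6)*c/2) + C2*cos(3^(5/6)*c/2))*exp(3^(1/3)*c/2)


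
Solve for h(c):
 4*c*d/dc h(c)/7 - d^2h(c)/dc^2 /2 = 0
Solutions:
 h(c) = C1 + C2*erfi(2*sqrt(7)*c/7)


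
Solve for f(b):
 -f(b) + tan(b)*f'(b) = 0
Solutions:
 f(b) = C1*sin(b)


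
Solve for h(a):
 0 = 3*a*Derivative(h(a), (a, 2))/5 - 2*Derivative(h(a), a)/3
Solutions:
 h(a) = C1 + C2*a^(19/9)


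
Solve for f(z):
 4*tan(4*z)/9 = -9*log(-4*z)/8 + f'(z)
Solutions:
 f(z) = C1 + 9*z*log(-z)/8 - 9*z/8 + 9*z*log(2)/4 - log(cos(4*z))/9


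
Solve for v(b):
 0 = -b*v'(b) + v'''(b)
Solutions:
 v(b) = C1 + Integral(C2*airyai(b) + C3*airybi(b), b)


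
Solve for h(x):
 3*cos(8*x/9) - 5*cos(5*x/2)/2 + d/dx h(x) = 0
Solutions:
 h(x) = C1 - 27*sin(8*x/9)/8 + sin(5*x/2)


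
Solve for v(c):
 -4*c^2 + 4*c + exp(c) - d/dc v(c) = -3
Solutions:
 v(c) = C1 - 4*c^3/3 + 2*c^2 + 3*c + exp(c)


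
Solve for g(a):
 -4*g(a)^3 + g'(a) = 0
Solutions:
 g(a) = -sqrt(2)*sqrt(-1/(C1 + 4*a))/2
 g(a) = sqrt(2)*sqrt(-1/(C1 + 4*a))/2


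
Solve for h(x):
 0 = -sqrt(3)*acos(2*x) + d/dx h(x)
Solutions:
 h(x) = C1 + sqrt(3)*(x*acos(2*x) - sqrt(1 - 4*x^2)/2)


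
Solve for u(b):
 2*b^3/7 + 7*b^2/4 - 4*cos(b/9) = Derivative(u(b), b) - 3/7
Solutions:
 u(b) = C1 + b^4/14 + 7*b^3/12 + 3*b/7 - 36*sin(b/9)


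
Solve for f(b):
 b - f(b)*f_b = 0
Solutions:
 f(b) = -sqrt(C1 + b^2)
 f(b) = sqrt(C1 + b^2)


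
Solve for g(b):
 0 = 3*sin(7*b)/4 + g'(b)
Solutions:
 g(b) = C1 + 3*cos(7*b)/28


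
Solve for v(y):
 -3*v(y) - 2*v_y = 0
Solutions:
 v(y) = C1*exp(-3*y/2)


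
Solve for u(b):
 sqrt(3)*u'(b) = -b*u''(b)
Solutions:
 u(b) = C1 + C2*b^(1 - sqrt(3))


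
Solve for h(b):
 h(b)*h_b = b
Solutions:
 h(b) = -sqrt(C1 + b^2)
 h(b) = sqrt(C1 + b^2)


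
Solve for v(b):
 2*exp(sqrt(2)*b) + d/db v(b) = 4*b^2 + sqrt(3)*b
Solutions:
 v(b) = C1 + 4*b^3/3 + sqrt(3)*b^2/2 - sqrt(2)*exp(sqrt(2)*b)


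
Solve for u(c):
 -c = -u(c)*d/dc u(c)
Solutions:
 u(c) = -sqrt(C1 + c^2)
 u(c) = sqrt(C1 + c^2)


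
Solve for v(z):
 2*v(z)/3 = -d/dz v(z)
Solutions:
 v(z) = C1*exp(-2*z/3)


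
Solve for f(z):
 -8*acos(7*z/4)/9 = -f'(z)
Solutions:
 f(z) = C1 + 8*z*acos(7*z/4)/9 - 8*sqrt(16 - 49*z^2)/63


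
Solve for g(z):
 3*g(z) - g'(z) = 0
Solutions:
 g(z) = C1*exp(3*z)


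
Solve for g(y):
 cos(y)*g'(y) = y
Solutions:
 g(y) = C1 + Integral(y/cos(y), y)


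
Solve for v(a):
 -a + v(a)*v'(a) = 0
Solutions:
 v(a) = -sqrt(C1 + a^2)
 v(a) = sqrt(C1 + a^2)


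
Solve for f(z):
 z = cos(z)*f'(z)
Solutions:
 f(z) = C1 + Integral(z/cos(z), z)


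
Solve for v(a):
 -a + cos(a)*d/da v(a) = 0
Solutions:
 v(a) = C1 + Integral(a/cos(a), a)


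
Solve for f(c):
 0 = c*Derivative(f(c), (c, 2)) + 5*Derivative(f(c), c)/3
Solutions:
 f(c) = C1 + C2/c^(2/3)


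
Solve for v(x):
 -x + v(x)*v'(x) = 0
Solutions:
 v(x) = -sqrt(C1 + x^2)
 v(x) = sqrt(C1 + x^2)


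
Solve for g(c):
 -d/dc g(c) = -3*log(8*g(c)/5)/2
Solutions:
 -2*Integral(1/(log(_y) - log(5) + 3*log(2)), (_y, g(c)))/3 = C1 - c


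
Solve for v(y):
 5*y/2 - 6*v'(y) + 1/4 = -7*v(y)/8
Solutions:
 v(y) = C1*exp(7*y/48) - 20*y/7 - 974/49


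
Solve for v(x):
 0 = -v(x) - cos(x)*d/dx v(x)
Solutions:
 v(x) = C1*sqrt(sin(x) - 1)/sqrt(sin(x) + 1)


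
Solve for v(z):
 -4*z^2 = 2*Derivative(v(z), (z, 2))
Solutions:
 v(z) = C1 + C2*z - z^4/6


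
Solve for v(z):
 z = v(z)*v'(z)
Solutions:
 v(z) = -sqrt(C1 + z^2)
 v(z) = sqrt(C1 + z^2)


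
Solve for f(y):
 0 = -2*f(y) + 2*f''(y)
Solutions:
 f(y) = C1*exp(-y) + C2*exp(y)


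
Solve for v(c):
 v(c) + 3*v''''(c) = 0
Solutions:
 v(c) = (C1*sin(sqrt(2)*3^(3/4)*c/6) + C2*cos(sqrt(2)*3^(3/4)*c/6))*exp(-sqrt(2)*3^(3/4)*c/6) + (C3*sin(sqrt(2)*3^(3/4)*c/6) + C4*cos(sqrt(2)*3^(3/4)*c/6))*exp(sqrt(2)*3^(3/4)*c/6)


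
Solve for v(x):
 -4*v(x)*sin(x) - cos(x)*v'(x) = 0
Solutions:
 v(x) = C1*cos(x)^4


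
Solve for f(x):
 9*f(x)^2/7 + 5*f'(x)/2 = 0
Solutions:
 f(x) = 35/(C1 + 18*x)


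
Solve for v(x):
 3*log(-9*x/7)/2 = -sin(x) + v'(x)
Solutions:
 v(x) = C1 + 3*x*log(-x)/2 - 3*x*log(7)/2 - 3*x/2 + 3*x*log(3) - cos(x)


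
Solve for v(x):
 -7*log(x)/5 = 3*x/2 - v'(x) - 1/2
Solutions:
 v(x) = C1 + 3*x^2/4 + 7*x*log(x)/5 - 19*x/10


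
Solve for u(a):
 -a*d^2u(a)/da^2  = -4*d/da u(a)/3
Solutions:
 u(a) = C1 + C2*a^(7/3)


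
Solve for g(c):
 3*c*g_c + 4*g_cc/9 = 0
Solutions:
 g(c) = C1 + C2*erf(3*sqrt(6)*c/4)


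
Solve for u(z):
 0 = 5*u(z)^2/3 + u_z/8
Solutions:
 u(z) = 3/(C1 + 40*z)


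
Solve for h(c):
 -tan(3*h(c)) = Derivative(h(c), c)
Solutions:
 h(c) = -asin(C1*exp(-3*c))/3 + pi/3
 h(c) = asin(C1*exp(-3*c))/3


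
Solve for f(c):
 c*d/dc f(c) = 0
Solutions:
 f(c) = C1


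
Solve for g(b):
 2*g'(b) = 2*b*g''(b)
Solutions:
 g(b) = C1 + C2*b^2


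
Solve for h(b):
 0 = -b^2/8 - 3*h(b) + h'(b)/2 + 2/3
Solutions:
 h(b) = C1*exp(6*b) - b^2/24 - b/72 + 95/432


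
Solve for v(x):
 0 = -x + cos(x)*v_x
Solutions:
 v(x) = C1 + Integral(x/cos(x), x)


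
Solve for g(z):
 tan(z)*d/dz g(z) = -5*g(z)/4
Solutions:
 g(z) = C1/sin(z)^(5/4)


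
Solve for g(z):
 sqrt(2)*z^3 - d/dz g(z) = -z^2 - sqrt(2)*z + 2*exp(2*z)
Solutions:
 g(z) = C1 + sqrt(2)*z^4/4 + z^3/3 + sqrt(2)*z^2/2 - exp(2*z)


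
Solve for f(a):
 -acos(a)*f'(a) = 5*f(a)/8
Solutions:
 f(a) = C1*exp(-5*Integral(1/acos(a), a)/8)


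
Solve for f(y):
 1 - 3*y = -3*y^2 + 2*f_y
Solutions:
 f(y) = C1 + y^3/2 - 3*y^2/4 + y/2


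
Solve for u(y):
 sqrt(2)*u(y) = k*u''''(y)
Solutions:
 u(y) = C1*exp(-2^(1/8)*y*(1/k)^(1/4)) + C2*exp(2^(1/8)*y*(1/k)^(1/4)) + C3*exp(-2^(1/8)*I*y*(1/k)^(1/4)) + C4*exp(2^(1/8)*I*y*(1/k)^(1/4))


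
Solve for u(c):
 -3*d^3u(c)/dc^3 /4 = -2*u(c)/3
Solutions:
 u(c) = C3*exp(2*3^(1/3)*c/3) + (C1*sin(3^(5/6)*c/3) + C2*cos(3^(5/6)*c/3))*exp(-3^(1/3)*c/3)


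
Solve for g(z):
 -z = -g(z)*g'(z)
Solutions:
 g(z) = -sqrt(C1 + z^2)
 g(z) = sqrt(C1 + z^2)


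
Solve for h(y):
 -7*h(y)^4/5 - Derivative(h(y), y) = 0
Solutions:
 h(y) = 5^(1/3)*(1/(C1 + 21*y))^(1/3)
 h(y) = 5^(1/3)*(-3^(2/3) - 3*3^(1/6)*I)*(1/(C1 + 7*y))^(1/3)/6
 h(y) = 5^(1/3)*(-3^(2/3) + 3*3^(1/6)*I)*(1/(C1 + 7*y))^(1/3)/6


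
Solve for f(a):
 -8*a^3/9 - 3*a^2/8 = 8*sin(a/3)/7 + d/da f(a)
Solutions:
 f(a) = C1 - 2*a^4/9 - a^3/8 + 24*cos(a/3)/7


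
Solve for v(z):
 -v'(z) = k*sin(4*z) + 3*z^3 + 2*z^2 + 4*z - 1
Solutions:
 v(z) = C1 + k*cos(4*z)/4 - 3*z^4/4 - 2*z^3/3 - 2*z^2 + z


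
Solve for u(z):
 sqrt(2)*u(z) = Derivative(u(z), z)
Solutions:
 u(z) = C1*exp(sqrt(2)*z)


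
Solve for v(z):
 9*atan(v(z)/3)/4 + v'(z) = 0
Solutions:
 Integral(1/atan(_y/3), (_y, v(z))) = C1 - 9*z/4


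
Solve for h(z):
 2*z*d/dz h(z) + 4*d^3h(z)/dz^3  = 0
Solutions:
 h(z) = C1 + Integral(C2*airyai(-2^(2/3)*z/2) + C3*airybi(-2^(2/3)*z/2), z)


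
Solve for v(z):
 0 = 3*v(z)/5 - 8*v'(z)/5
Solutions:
 v(z) = C1*exp(3*z/8)


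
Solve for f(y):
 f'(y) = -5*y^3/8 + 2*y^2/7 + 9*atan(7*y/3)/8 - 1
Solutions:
 f(y) = C1 - 5*y^4/32 + 2*y^3/21 + 9*y*atan(7*y/3)/8 - y - 27*log(49*y^2 + 9)/112


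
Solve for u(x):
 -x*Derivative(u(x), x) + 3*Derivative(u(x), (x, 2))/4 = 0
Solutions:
 u(x) = C1 + C2*erfi(sqrt(6)*x/3)


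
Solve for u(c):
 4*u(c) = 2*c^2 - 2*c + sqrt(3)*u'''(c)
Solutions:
 u(c) = C3*exp(2^(2/3)*3^(5/6)*c/3) + c^2/2 - c/2 + (C1*sin(2^(2/3)*3^(1/3)*c/2) + C2*cos(2^(2/3)*3^(1/3)*c/2))*exp(-2^(2/3)*3^(5/6)*c/6)


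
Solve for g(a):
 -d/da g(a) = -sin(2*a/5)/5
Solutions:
 g(a) = C1 - cos(2*a/5)/2


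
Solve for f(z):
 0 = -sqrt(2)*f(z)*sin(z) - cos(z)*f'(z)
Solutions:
 f(z) = C1*cos(z)^(sqrt(2))


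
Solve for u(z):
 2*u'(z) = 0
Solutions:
 u(z) = C1


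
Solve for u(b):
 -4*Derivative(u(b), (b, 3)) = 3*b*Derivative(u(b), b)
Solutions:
 u(b) = C1 + Integral(C2*airyai(-6^(1/3)*b/2) + C3*airybi(-6^(1/3)*b/2), b)


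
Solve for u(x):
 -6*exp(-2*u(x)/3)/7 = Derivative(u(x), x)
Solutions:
 u(x) = 3*log(-sqrt(C1 - 6*x)) - 3*log(21) + 3*log(42)/2
 u(x) = 3*log(C1 - 6*x)/2 - 3*log(21) + 3*log(42)/2


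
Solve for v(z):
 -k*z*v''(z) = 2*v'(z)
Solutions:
 v(z) = C1 + z^(((re(k) - 2)*re(k) + im(k)^2)/(re(k)^2 + im(k)^2))*(C2*sin(2*log(z)*Abs(im(k))/(re(k)^2 + im(k)^2)) + C3*cos(2*log(z)*im(k)/(re(k)^2 + im(k)^2)))


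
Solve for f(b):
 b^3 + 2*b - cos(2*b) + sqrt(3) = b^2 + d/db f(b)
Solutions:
 f(b) = C1 + b^4/4 - b^3/3 + b^2 + sqrt(3)*b - sin(2*b)/2


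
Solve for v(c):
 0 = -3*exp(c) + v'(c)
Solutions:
 v(c) = C1 + 3*exp(c)


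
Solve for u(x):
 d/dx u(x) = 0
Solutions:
 u(x) = C1


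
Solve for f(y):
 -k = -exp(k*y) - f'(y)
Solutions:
 f(y) = C1 + k*y - exp(k*y)/k


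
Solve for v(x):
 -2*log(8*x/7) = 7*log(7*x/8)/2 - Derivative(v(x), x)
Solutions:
 v(x) = C1 + 11*x*log(x)/2 - 11*x/2 - 9*x*log(2)/2 + 3*x*log(7)/2


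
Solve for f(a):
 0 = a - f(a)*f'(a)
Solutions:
 f(a) = -sqrt(C1 + a^2)
 f(a) = sqrt(C1 + a^2)


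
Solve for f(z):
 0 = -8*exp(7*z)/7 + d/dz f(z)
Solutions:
 f(z) = C1 + 8*exp(7*z)/49


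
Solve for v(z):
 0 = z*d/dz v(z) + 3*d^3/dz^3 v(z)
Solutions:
 v(z) = C1 + Integral(C2*airyai(-3^(2/3)*z/3) + C3*airybi(-3^(2/3)*z/3), z)


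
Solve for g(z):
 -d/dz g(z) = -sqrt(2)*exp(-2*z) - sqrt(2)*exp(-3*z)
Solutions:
 g(z) = C1 - sqrt(2)*exp(-2*z)/2 - sqrt(2)*exp(-3*z)/3


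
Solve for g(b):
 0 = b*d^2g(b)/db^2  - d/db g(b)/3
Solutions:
 g(b) = C1 + C2*b^(4/3)


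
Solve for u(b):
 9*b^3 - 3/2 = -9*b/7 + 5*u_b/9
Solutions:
 u(b) = C1 + 81*b^4/20 + 81*b^2/70 - 27*b/10


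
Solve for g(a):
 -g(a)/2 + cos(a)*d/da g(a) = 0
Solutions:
 g(a) = C1*(sin(a) + 1)^(1/4)/(sin(a) - 1)^(1/4)


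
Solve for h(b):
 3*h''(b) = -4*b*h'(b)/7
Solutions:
 h(b) = C1 + C2*erf(sqrt(42)*b/21)


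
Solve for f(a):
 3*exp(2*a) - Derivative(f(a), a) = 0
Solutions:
 f(a) = C1 + 3*exp(2*a)/2


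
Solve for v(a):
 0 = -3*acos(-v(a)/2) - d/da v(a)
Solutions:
 Integral(1/acos(-_y/2), (_y, v(a))) = C1 - 3*a


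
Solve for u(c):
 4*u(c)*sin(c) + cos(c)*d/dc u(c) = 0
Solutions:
 u(c) = C1*cos(c)^4


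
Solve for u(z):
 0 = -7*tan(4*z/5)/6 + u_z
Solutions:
 u(z) = C1 - 35*log(cos(4*z/5))/24


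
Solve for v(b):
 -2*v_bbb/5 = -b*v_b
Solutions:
 v(b) = C1 + Integral(C2*airyai(2^(2/3)*5^(1/3)*b/2) + C3*airybi(2^(2/3)*5^(1/3)*b/2), b)


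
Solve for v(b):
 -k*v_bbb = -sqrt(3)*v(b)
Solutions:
 v(b) = C1*exp(3^(1/6)*b*(1/k)^(1/3)) + C2*exp(b*(-3^(1/6) + 3^(2/3)*I)*(1/k)^(1/3)/2) + C3*exp(-b*(3^(1/6) + 3^(2/3)*I)*(1/k)^(1/3)/2)


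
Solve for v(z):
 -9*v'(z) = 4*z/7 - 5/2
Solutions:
 v(z) = C1 - 2*z^2/63 + 5*z/18


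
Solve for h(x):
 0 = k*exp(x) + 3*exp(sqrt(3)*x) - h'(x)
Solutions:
 h(x) = C1 + k*exp(x) + sqrt(3)*exp(sqrt(3)*x)


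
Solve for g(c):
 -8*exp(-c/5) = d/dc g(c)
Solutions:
 g(c) = C1 + 40*exp(-c/5)


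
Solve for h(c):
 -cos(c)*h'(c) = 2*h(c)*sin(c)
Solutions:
 h(c) = C1*cos(c)^2


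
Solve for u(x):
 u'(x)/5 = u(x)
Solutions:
 u(x) = C1*exp(5*x)


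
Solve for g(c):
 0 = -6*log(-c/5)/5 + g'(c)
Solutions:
 g(c) = C1 + 6*c*log(-c)/5 + 6*c*(-log(5) - 1)/5


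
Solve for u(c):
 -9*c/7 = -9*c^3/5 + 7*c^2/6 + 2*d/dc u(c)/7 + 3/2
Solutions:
 u(c) = C1 + 63*c^4/40 - 49*c^3/36 - 9*c^2/4 - 21*c/4


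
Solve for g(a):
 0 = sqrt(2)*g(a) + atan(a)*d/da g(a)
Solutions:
 g(a) = C1*exp(-sqrt(2)*Integral(1/atan(a), a))


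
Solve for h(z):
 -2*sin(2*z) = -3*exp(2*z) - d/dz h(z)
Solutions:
 h(z) = C1 - 3*exp(2*z)/2 - cos(2*z)


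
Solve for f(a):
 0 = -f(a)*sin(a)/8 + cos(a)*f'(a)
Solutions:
 f(a) = C1/cos(a)^(1/8)


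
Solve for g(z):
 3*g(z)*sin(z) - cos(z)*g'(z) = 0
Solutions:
 g(z) = C1/cos(z)^3


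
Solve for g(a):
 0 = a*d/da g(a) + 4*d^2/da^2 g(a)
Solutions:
 g(a) = C1 + C2*erf(sqrt(2)*a/4)


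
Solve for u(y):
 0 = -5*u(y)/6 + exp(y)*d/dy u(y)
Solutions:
 u(y) = C1*exp(-5*exp(-y)/6)


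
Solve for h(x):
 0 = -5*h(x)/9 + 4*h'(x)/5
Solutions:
 h(x) = C1*exp(25*x/36)


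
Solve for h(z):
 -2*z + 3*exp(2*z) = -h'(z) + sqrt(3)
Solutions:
 h(z) = C1 + z^2 + sqrt(3)*z - 3*exp(2*z)/2


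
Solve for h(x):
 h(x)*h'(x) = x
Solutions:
 h(x) = -sqrt(C1 + x^2)
 h(x) = sqrt(C1 + x^2)


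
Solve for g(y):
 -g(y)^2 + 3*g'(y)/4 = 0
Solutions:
 g(y) = -3/(C1 + 4*y)


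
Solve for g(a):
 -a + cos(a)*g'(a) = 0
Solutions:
 g(a) = C1 + Integral(a/cos(a), a)


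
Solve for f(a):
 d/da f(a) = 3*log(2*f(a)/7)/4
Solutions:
 -4*Integral(1/(log(_y) - log(7) + log(2)), (_y, f(a)))/3 = C1 - a


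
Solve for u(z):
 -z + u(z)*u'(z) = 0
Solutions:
 u(z) = -sqrt(C1 + z^2)
 u(z) = sqrt(C1 + z^2)


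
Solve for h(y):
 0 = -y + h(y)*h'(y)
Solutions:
 h(y) = -sqrt(C1 + y^2)
 h(y) = sqrt(C1 + y^2)


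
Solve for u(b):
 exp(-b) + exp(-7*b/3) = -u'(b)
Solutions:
 u(b) = C1 + exp(-b) + 3*exp(-7*b/3)/7


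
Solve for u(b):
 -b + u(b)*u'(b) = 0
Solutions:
 u(b) = -sqrt(C1 + b^2)
 u(b) = sqrt(C1 + b^2)


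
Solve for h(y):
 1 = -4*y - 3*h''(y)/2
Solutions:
 h(y) = C1 + C2*y - 4*y^3/9 - y^2/3


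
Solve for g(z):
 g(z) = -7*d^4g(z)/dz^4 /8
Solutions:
 g(z) = (C1*sin(2^(1/4)*7^(3/4)*z/7) + C2*cos(2^(1/4)*7^(3/4)*z/7))*exp(-2^(1/4)*7^(3/4)*z/7) + (C3*sin(2^(1/4)*7^(3/4)*z/7) + C4*cos(2^(1/4)*7^(3/4)*z/7))*exp(2^(1/4)*7^(3/4)*z/7)


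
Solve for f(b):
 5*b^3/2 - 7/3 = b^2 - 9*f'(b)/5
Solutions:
 f(b) = C1 - 25*b^4/72 + 5*b^3/27 + 35*b/27


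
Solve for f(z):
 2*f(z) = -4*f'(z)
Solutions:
 f(z) = C1*exp(-z/2)


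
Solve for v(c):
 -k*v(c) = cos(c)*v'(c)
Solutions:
 v(c) = C1*exp(k*(log(sin(c) - 1) - log(sin(c) + 1))/2)


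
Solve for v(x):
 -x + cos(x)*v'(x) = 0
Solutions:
 v(x) = C1 + Integral(x/cos(x), x)


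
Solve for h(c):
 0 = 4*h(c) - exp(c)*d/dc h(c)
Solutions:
 h(c) = C1*exp(-4*exp(-c))


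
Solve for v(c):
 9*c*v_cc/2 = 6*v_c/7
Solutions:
 v(c) = C1 + C2*c^(25/21)


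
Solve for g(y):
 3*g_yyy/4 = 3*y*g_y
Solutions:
 g(y) = C1 + Integral(C2*airyai(2^(2/3)*y) + C3*airybi(2^(2/3)*y), y)


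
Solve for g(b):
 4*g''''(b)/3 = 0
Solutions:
 g(b) = C1 + C2*b + C3*b^2 + C4*b^3


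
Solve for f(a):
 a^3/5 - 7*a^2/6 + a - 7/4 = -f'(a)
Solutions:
 f(a) = C1 - a^4/20 + 7*a^3/18 - a^2/2 + 7*a/4


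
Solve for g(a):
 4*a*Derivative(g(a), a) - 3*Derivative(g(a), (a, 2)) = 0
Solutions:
 g(a) = C1 + C2*erfi(sqrt(6)*a/3)


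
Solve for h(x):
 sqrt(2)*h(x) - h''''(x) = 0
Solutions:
 h(x) = C1*exp(-2^(1/8)*x) + C2*exp(2^(1/8)*x) + C3*sin(2^(1/8)*x) + C4*cos(2^(1/8)*x)


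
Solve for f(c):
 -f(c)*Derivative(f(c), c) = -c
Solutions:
 f(c) = -sqrt(C1 + c^2)
 f(c) = sqrt(C1 + c^2)


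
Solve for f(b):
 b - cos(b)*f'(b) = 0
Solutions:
 f(b) = C1 + Integral(b/cos(b), b)


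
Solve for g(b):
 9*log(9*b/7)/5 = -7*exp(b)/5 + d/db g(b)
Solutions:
 g(b) = C1 + 9*b*log(b)/5 + 9*b*(-log(7) - 1 + 2*log(3))/5 + 7*exp(b)/5


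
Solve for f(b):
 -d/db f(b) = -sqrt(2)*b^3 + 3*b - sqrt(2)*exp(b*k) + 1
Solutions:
 f(b) = C1 + sqrt(2)*b^4/4 - 3*b^2/2 - b + sqrt(2)*exp(b*k)/k


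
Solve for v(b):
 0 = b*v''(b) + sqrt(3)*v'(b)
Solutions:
 v(b) = C1 + C2*b^(1 - sqrt(3))


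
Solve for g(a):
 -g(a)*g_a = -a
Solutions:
 g(a) = -sqrt(C1 + a^2)
 g(a) = sqrt(C1 + a^2)


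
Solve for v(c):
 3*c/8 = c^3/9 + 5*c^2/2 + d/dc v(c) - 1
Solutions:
 v(c) = C1 - c^4/36 - 5*c^3/6 + 3*c^2/16 + c


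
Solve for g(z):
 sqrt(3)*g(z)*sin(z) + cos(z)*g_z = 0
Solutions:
 g(z) = C1*cos(z)^(sqrt(3))


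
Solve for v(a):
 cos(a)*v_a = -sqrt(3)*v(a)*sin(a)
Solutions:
 v(a) = C1*cos(a)^(sqrt(3))


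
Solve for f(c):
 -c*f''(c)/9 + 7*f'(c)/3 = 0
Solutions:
 f(c) = C1 + C2*c^22


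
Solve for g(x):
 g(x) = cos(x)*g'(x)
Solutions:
 g(x) = C1*sqrt(sin(x) + 1)/sqrt(sin(x) - 1)


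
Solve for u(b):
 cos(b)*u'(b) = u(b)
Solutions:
 u(b) = C1*sqrt(sin(b) + 1)/sqrt(sin(b) - 1)


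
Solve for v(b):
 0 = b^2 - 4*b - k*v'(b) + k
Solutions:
 v(b) = C1 + b^3/(3*k) - 2*b^2/k + b


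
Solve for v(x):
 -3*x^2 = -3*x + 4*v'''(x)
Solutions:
 v(x) = C1 + C2*x + C3*x^2 - x^5/80 + x^4/32


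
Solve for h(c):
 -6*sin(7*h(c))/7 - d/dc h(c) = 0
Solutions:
 h(c) = -acos((-C1 - exp(12*c))/(C1 - exp(12*c)))/7 + 2*pi/7
 h(c) = acos((-C1 - exp(12*c))/(C1 - exp(12*c)))/7


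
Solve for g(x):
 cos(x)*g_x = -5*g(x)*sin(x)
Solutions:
 g(x) = C1*cos(x)^5


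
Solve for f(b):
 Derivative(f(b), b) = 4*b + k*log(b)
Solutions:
 f(b) = C1 + 2*b^2 + b*k*log(b) - b*k


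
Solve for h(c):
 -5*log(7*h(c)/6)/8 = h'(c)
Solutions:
 -8*Integral(1/(-log(_y) - log(7) + log(6)), (_y, h(c)))/5 = C1 - c


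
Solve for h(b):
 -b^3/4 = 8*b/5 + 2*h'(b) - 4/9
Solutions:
 h(b) = C1 - b^4/32 - 2*b^2/5 + 2*b/9


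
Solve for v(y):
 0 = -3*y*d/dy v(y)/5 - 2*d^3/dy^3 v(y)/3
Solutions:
 v(y) = C1 + Integral(C2*airyai(-30^(2/3)*y/10) + C3*airybi(-30^(2/3)*y/10), y)


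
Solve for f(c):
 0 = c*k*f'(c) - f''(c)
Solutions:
 f(c) = Piecewise((-sqrt(2)*sqrt(pi)*C1*erf(sqrt(2)*c*sqrt(-k)/2)/(2*sqrt(-k)) - C2, (k > 0) | (k < 0)), (-C1*c - C2, True))


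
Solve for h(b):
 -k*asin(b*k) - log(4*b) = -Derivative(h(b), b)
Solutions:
 h(b) = C1 + b*log(b) - b + 2*b*log(2) + k*Piecewise((b*asin(b*k) + sqrt(-b^2*k^2 + 1)/k, Ne(k, 0)), (0, True))


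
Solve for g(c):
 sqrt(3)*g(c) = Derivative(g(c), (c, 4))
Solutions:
 g(c) = C1*exp(-3^(1/8)*c) + C2*exp(3^(1/8)*c) + C3*sin(3^(1/8)*c) + C4*cos(3^(1/8)*c)


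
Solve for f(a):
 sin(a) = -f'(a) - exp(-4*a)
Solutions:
 f(a) = C1 + cos(a) + exp(-4*a)/4


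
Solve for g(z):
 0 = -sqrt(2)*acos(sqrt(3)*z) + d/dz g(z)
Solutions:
 g(z) = C1 + sqrt(2)*(z*acos(sqrt(3)*z) - sqrt(3)*sqrt(1 - 3*z^2)/3)


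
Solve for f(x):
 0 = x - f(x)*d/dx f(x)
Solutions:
 f(x) = -sqrt(C1 + x^2)
 f(x) = sqrt(C1 + x^2)


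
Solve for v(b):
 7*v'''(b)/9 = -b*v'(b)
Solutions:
 v(b) = C1 + Integral(C2*airyai(-21^(2/3)*b/7) + C3*airybi(-21^(2/3)*b/7), b)


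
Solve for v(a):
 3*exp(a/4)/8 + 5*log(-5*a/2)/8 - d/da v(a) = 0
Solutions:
 v(a) = C1 + 5*a*log(-a)/8 + 5*a*(-1 - log(2) + log(5))/8 + 3*exp(a/4)/2


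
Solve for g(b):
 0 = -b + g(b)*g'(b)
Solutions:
 g(b) = -sqrt(C1 + b^2)
 g(b) = sqrt(C1 + b^2)


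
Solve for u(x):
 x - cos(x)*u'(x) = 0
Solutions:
 u(x) = C1 + Integral(x/cos(x), x)


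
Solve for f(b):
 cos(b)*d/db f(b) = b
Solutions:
 f(b) = C1 + Integral(b/cos(b), b)


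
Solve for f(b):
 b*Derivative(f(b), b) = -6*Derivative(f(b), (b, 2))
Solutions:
 f(b) = C1 + C2*erf(sqrt(3)*b/6)


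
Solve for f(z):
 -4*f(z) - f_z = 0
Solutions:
 f(z) = C1*exp(-4*z)


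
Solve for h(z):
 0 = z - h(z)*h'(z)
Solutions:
 h(z) = -sqrt(C1 + z^2)
 h(z) = sqrt(C1 + z^2)


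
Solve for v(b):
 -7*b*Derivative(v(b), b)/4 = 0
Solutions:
 v(b) = C1


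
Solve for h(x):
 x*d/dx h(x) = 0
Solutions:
 h(x) = C1


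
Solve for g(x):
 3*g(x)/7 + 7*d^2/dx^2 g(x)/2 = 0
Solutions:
 g(x) = C1*sin(sqrt(6)*x/7) + C2*cos(sqrt(6)*x/7)


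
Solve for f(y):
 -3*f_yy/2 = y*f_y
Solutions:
 f(y) = C1 + C2*erf(sqrt(3)*y/3)


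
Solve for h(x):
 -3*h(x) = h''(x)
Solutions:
 h(x) = C1*sin(sqrt(3)*x) + C2*cos(sqrt(3)*x)


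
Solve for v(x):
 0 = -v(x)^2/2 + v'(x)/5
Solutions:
 v(x) = -2/(C1 + 5*x)


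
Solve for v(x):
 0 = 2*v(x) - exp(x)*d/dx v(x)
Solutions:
 v(x) = C1*exp(-2*exp(-x))


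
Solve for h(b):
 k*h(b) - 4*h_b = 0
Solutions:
 h(b) = C1*exp(b*k/4)


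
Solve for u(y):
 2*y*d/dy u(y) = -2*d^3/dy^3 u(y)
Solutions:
 u(y) = C1 + Integral(C2*airyai(-y) + C3*airybi(-y), y)


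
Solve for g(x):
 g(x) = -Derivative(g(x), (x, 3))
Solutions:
 g(x) = C3*exp(-x) + (C1*sin(sqrt(3)*x/2) + C2*cos(sqrt(3)*x/2))*exp(x/2)


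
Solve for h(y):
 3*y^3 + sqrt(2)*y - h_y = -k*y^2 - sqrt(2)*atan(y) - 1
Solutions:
 h(y) = C1 + k*y^3/3 + 3*y^4/4 + sqrt(2)*y^2/2 + y + sqrt(2)*(y*atan(y) - log(y^2 + 1)/2)


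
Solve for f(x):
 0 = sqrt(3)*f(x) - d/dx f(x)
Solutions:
 f(x) = C1*exp(sqrt(3)*x)


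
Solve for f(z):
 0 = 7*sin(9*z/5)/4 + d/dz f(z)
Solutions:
 f(z) = C1 + 35*cos(9*z/5)/36


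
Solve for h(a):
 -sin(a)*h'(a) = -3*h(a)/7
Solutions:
 h(a) = C1*(cos(a) - 1)^(3/14)/(cos(a) + 1)^(3/14)


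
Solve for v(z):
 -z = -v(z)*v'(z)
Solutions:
 v(z) = -sqrt(C1 + z^2)
 v(z) = sqrt(C1 + z^2)


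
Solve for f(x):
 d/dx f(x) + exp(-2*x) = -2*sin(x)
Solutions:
 f(x) = C1 + 2*cos(x) + exp(-2*x)/2


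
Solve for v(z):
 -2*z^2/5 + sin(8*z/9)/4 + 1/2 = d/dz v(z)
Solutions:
 v(z) = C1 - 2*z^3/15 + z/2 - 9*cos(8*z/9)/32


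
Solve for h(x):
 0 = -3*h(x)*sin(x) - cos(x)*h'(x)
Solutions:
 h(x) = C1*cos(x)^3


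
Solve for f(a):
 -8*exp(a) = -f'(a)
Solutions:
 f(a) = C1 + 8*exp(a)


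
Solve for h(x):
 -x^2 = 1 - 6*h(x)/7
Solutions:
 h(x) = 7*x^2/6 + 7/6


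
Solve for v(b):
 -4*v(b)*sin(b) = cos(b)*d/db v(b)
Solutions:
 v(b) = C1*cos(b)^4


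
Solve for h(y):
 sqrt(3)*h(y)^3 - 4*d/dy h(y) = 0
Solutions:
 h(y) = -sqrt(2)*sqrt(-1/(C1 + sqrt(3)*y))
 h(y) = sqrt(2)*sqrt(-1/(C1 + sqrt(3)*y))


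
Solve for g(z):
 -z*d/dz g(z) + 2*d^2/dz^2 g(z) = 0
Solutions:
 g(z) = C1 + C2*erfi(z/2)


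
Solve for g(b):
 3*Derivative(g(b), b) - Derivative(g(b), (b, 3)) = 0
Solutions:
 g(b) = C1 + C2*exp(-sqrt(3)*b) + C3*exp(sqrt(3)*b)


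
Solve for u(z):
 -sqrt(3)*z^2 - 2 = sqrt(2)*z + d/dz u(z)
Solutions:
 u(z) = C1 - sqrt(3)*z^3/3 - sqrt(2)*z^2/2 - 2*z


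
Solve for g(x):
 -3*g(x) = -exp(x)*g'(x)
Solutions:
 g(x) = C1*exp(-3*exp(-x))


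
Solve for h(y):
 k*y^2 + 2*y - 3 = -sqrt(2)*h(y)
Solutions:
 h(y) = sqrt(2)*(-k*y^2 - 2*y + 3)/2


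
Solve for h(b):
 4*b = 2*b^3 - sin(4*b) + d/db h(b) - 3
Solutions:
 h(b) = C1 - b^4/2 + 2*b^2 + 3*b - cos(4*b)/4


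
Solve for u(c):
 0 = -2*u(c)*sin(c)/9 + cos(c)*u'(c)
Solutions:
 u(c) = C1/cos(c)^(2/9)


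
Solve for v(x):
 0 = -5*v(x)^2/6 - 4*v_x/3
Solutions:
 v(x) = 8/(C1 + 5*x)


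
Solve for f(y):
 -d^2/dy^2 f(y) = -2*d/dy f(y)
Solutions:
 f(y) = C1 + C2*exp(2*y)


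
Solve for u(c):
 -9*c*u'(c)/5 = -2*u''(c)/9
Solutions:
 u(c) = C1 + C2*erfi(9*sqrt(5)*c/10)


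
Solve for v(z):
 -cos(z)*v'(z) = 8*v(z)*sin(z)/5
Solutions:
 v(z) = C1*cos(z)^(8/5)


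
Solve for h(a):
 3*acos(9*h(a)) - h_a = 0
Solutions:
 Integral(1/acos(9*_y), (_y, h(a))) = C1 + 3*a


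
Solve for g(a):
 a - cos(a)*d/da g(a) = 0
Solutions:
 g(a) = C1 + Integral(a/cos(a), a)


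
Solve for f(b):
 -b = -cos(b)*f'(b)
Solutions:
 f(b) = C1 + Integral(b/cos(b), b)


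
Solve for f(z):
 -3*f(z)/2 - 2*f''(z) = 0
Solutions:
 f(z) = C1*sin(sqrt(3)*z/2) + C2*cos(sqrt(3)*z/2)


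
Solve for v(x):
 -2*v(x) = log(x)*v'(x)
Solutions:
 v(x) = C1*exp(-2*li(x))


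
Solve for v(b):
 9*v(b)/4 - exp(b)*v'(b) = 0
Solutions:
 v(b) = C1*exp(-9*exp(-b)/4)


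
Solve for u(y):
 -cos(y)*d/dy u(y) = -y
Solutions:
 u(y) = C1 + Integral(y/cos(y), y)


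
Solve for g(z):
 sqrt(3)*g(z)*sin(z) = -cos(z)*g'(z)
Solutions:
 g(z) = C1*cos(z)^(sqrt(3))


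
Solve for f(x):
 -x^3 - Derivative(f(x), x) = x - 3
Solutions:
 f(x) = C1 - x^4/4 - x^2/2 + 3*x


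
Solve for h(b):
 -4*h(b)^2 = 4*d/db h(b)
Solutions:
 h(b) = 1/(C1 + b)


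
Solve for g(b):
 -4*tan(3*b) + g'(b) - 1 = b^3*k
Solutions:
 g(b) = C1 + b^4*k/4 + b - 4*log(cos(3*b))/3


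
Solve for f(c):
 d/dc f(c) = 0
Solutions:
 f(c) = C1


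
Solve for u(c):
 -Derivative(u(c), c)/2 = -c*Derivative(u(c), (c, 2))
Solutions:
 u(c) = C1 + C2*c^(3/2)


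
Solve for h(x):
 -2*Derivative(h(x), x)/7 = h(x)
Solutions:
 h(x) = C1*exp(-7*x/2)


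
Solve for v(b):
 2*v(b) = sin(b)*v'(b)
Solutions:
 v(b) = C1*(cos(b) - 1)/(cos(b) + 1)


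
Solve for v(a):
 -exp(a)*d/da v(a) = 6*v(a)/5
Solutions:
 v(a) = C1*exp(6*exp(-a)/5)


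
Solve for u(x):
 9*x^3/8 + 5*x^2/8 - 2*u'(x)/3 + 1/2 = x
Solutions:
 u(x) = C1 + 27*x^4/64 + 5*x^3/16 - 3*x^2/4 + 3*x/4


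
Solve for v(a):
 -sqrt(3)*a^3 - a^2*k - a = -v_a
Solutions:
 v(a) = C1 + sqrt(3)*a^4/4 + a^3*k/3 + a^2/2


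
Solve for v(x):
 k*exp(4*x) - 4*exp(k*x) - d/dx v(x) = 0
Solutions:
 v(x) = C1 + k*exp(4*x)/4 - 4*exp(k*x)/k


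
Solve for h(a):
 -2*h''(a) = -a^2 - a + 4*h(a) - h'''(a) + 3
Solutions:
 h(a) = C1*exp(a*(-2^(1/3)*(3*sqrt(105) + 31)^(1/3) - 2*2^(2/3)/(3*sqrt(105) + 31)^(1/3) + 4)/6)*sin(2^(1/3)*sqrt(3)*a*(-(3*sqrt(105) + 31)^(1/3) + 2*2^(1/3)/(3*sqrt(105) + 31)^(1/3))/6) + C2*exp(a*(-2^(1/3)*(3*sqrt(105) + 31)^(1/3) - 2*2^(2/3)/(3*sqrt(105) + 31)^(1/3) + 4)/6)*cos(2^(1/3)*sqrt(3)*a*(-(3*sqrt(105) + 31)^(1/3) + 2*2^(1/3)/(3*sqrt(105) + 31)^(1/3))/6) + C3*exp(a*(2*2^(2/3)/(3*sqrt(105) + 31)^(1/3) + 2 + 2^(1/3)*(3*sqrt(105) + 31)^(1/3))/3) + a^2/4 + a/4 - 1


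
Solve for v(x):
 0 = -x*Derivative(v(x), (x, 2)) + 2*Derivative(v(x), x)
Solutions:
 v(x) = C1 + C2*x^3


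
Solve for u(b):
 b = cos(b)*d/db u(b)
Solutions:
 u(b) = C1 + Integral(b/cos(b), b)


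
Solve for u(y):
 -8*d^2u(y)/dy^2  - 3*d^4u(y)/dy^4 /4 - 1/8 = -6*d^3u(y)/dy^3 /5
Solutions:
 u(y) = C1 + C2*y - y^2/128 + (C3*sin(4*sqrt(141)*y/15) + C4*cos(4*sqrt(141)*y/15))*exp(4*y/5)


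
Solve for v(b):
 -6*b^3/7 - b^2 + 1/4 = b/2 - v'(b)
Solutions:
 v(b) = C1 + 3*b^4/14 + b^3/3 + b^2/4 - b/4


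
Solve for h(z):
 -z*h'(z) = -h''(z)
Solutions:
 h(z) = C1 + C2*erfi(sqrt(2)*z/2)


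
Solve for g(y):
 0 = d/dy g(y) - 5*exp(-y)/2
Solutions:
 g(y) = C1 - 5*exp(-y)/2


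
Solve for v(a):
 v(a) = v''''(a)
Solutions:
 v(a) = C1*exp(-a) + C2*exp(a) + C3*sin(a) + C4*cos(a)


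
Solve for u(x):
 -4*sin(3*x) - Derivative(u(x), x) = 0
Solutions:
 u(x) = C1 + 4*cos(3*x)/3


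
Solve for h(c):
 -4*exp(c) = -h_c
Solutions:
 h(c) = C1 + 4*exp(c)


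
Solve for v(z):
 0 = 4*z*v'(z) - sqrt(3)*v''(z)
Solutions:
 v(z) = C1 + C2*erfi(sqrt(2)*3^(3/4)*z/3)


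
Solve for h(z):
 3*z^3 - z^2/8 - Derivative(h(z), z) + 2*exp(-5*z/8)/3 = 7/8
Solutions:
 h(z) = C1 + 3*z^4/4 - z^3/24 - 7*z/8 - 16*exp(-5*z/8)/15


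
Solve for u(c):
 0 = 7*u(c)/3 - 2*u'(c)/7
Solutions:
 u(c) = C1*exp(49*c/6)


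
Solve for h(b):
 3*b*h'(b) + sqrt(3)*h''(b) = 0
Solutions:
 h(b) = C1 + C2*erf(sqrt(2)*3^(1/4)*b/2)


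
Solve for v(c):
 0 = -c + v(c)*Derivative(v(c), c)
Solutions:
 v(c) = -sqrt(C1 + c^2)
 v(c) = sqrt(C1 + c^2)


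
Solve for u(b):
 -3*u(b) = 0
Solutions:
 u(b) = 0


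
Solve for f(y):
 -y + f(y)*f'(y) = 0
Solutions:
 f(y) = -sqrt(C1 + y^2)
 f(y) = sqrt(C1 + y^2)


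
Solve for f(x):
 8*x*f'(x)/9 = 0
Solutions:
 f(x) = C1


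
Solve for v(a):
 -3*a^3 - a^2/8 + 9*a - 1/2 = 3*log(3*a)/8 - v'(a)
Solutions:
 v(a) = C1 + 3*a^4/4 + a^3/24 - 9*a^2/2 + 3*a*log(a)/8 + a/8 + 3*a*log(3)/8


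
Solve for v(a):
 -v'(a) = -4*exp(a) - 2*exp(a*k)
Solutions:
 v(a) = C1 + 4*exp(a) + 2*exp(a*k)/k


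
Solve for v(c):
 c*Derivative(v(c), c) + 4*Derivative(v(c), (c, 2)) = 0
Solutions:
 v(c) = C1 + C2*erf(sqrt(2)*c/4)


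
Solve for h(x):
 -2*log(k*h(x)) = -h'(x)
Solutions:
 li(k*h(x))/k = C1 + 2*x


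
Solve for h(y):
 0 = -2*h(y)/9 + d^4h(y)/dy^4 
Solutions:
 h(y) = C1*exp(-2^(1/4)*sqrt(3)*y/3) + C2*exp(2^(1/4)*sqrt(3)*y/3) + C3*sin(2^(1/4)*sqrt(3)*y/3) + C4*cos(2^(1/4)*sqrt(3)*y/3)


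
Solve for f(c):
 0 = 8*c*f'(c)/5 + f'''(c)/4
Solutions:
 f(c) = C1 + Integral(C2*airyai(-2*10^(2/3)*c/5) + C3*airybi(-2*10^(2/3)*c/5), c)


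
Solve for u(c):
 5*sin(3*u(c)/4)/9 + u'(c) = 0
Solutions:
 5*c/9 + 2*log(cos(3*u(c)/4) - 1)/3 - 2*log(cos(3*u(c)/4) + 1)/3 = C1


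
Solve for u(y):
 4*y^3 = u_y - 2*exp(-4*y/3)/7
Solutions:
 u(y) = C1 + y^4 - 3*exp(-4*y/3)/14


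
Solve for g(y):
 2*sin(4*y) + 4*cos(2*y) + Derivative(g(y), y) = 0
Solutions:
 g(y) = C1 - 2*sin(2*y) + cos(4*y)/2


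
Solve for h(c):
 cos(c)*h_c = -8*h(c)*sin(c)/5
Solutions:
 h(c) = C1*cos(c)^(8/5)


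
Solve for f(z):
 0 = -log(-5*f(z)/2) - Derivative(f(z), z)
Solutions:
 Integral(1/(log(-_y) - log(2) + log(5)), (_y, f(z))) = C1 - z


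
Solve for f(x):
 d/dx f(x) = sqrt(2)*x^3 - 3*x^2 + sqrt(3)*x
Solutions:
 f(x) = C1 + sqrt(2)*x^4/4 - x^3 + sqrt(3)*x^2/2


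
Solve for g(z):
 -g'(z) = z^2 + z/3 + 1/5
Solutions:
 g(z) = C1 - z^3/3 - z^2/6 - z/5


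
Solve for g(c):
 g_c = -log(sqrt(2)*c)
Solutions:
 g(c) = C1 - c*log(c) - c*log(2)/2 + c


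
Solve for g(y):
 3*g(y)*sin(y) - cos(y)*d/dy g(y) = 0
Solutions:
 g(y) = C1/cos(y)^3


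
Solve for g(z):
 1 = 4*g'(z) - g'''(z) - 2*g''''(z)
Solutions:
 g(z) = C1 + C2*exp(-z*((12*sqrt(321) + 215)^(-1/3) + 2 + (12*sqrt(321) + 215)^(1/3))/12)*sin(sqrt(3)*z*(-(12*sqrt(321) + 215)^(1/3) + (12*sqrt(321) + 215)^(-1/3))/12) + C3*exp(-z*((12*sqrt(321) + 215)^(-1/3) + 2 + (12*sqrt(321) + 215)^(1/3))/12)*cos(sqrt(3)*z*(-(12*sqrt(321) + 215)^(1/3) + (12*sqrt(321) + 215)^(-1/3))/12) + C4*exp(z*(-1 + (12*sqrt(321) + 215)^(-1/3) + (12*sqrt(321) + 215)^(1/3))/6) + z/4


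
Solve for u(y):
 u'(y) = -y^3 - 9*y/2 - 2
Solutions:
 u(y) = C1 - y^4/4 - 9*y^2/4 - 2*y


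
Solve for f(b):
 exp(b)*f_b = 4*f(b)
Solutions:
 f(b) = C1*exp(-4*exp(-b))


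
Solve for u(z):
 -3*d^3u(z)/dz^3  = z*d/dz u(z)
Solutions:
 u(z) = C1 + Integral(C2*airyai(-3^(2/3)*z/3) + C3*airybi(-3^(2/3)*z/3), z)


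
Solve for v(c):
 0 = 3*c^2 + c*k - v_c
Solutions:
 v(c) = C1 + c^3 + c^2*k/2


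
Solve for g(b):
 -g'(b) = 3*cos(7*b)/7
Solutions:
 g(b) = C1 - 3*sin(7*b)/49


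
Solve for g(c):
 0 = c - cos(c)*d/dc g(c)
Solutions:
 g(c) = C1 + Integral(c/cos(c), c)


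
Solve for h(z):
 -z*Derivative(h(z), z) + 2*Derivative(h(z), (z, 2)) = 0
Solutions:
 h(z) = C1 + C2*erfi(z/2)


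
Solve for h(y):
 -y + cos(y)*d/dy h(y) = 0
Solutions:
 h(y) = C1 + Integral(y/cos(y), y)


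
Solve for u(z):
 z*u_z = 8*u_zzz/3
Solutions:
 u(z) = C1 + Integral(C2*airyai(3^(1/3)*z/2) + C3*airybi(3^(1/3)*z/2), z)
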